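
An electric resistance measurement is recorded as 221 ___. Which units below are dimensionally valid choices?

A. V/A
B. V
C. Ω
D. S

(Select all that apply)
A, C

electric resistance has SI base units: kg * m^2 / (A^2 * s^3)

Checking each option against kg * m^2 / (A^2 * s^3):
  A. V/A: ✓ matches
  B. V: ✗ does not match
  C. Ω: ✓ matches
  D. S: ✗ does not match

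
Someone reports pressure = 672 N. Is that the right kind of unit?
No

pressure has SI base units: kg / (m * s^2)
N does NOT reduce to kg / (m * s^2); a valid unit for pressure would be e.g. Pa.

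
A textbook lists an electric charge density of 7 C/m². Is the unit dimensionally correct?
No

electric charge density has SI base units: A * s / m^3
C/m² does NOT reduce to A * s / m^3; a valid unit for electric charge density would be e.g. C/m³.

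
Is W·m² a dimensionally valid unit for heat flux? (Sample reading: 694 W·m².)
No

heat flux has SI base units: kg / s^3
W·m² does NOT reduce to kg / s^3; a valid unit for heat flux would be e.g. W/m².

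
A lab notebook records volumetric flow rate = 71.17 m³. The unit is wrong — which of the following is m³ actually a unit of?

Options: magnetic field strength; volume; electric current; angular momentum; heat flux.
volume

volumetric flow rate should have units dimensionally equivalent to m^3 / s (e.g. m³/s).
The given unit 'm³' reduces to m^3. Of the listed options, that is the dimensionality of volume.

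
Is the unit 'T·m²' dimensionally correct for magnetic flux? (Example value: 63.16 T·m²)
Yes

magnetic flux has SI base units: kg * m^2 / (A * s^2)
T·m² reduces to the same SI base units, so it is a valid unit for magnetic flux.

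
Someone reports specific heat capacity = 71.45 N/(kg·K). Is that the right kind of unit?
No

specific heat capacity has SI base units: m^2 / (s^2 * K)
N/(kg·K) does NOT reduce to m^2 / (s^2 * K); a valid unit for specific heat capacity would be e.g. J/(kg·K).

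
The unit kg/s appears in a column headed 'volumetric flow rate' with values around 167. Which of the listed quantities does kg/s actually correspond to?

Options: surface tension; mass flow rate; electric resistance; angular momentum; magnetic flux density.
mass flow rate

volumetric flow rate should have units dimensionally equivalent to m^3 / s (e.g. m³/s).
The given unit 'kg/s' reduces to kg / s. Of the listed options, that is the dimensionality of mass flow rate.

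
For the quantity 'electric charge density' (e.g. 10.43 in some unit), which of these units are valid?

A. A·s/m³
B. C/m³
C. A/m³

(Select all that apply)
A, B

electric charge density has SI base units: A * s / m^3

Checking each option against A * s / m^3:
  A. A·s/m³: ✓ matches
  B. C/m³: ✓ matches
  C. A/m³: ✗ does not match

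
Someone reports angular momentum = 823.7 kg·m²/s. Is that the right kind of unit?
Yes

angular momentum has SI base units: kg * m^2 / s
kg·m²/s reduces to the same SI base units, so it is a valid unit for angular momentum.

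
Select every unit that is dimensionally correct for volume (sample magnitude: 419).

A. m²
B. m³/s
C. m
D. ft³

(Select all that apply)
D

volume has SI base units: m^3

Checking each option against m^3:
  A. m²: ✗ does not match
  B. m³/s: ✗ does not match
  C. m: ✗ does not match
  D. ft³: ✓ matches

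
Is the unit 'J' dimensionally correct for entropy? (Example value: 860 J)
No

entropy has SI base units: kg * m^2 / (s^2 * K)
J does NOT reduce to kg * m^2 / (s^2 * K); a valid unit for entropy would be e.g. J/K.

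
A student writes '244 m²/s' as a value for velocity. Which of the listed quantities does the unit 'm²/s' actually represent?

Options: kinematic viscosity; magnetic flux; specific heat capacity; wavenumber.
kinematic viscosity

velocity should have units dimensionally equivalent to m / s (e.g. m/s).
The given unit 'm²/s' reduces to m^2 / s. Of the listed options, that is the dimensionality of kinematic viscosity.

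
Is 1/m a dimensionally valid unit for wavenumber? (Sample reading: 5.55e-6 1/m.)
Yes

wavenumber has SI base units: 1 / m
1/m reduces to the same SI base units, so it is a valid unit for wavenumber.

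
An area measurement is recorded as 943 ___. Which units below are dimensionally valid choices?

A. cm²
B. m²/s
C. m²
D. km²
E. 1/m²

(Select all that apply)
A, C, D

area has SI base units: m^2

Checking each option against m^2:
  A. cm²: ✓ matches
  B. m²/s: ✗ does not match
  C. m²: ✓ matches
  D. km²: ✓ matches
  E. 1/m²: ✗ does not match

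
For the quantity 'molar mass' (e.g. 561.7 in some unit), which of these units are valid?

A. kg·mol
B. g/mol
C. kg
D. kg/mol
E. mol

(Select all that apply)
B, D

molar mass has SI base units: kg / mol

Checking each option against kg / mol:
  A. kg·mol: ✗ does not match
  B. g/mol: ✓ matches
  C. kg: ✗ does not match
  D. kg/mol: ✓ matches
  E. mol: ✗ does not match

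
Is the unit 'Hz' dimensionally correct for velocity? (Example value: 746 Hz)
No

velocity has SI base units: m / s
Hz does NOT reduce to m / s; a valid unit for velocity would be e.g. m/s.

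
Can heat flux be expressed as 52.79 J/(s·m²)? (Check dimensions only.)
Yes

heat flux has SI base units: kg / s^3
J/(s·m²) reduces to the same SI base units, so it is a valid unit for heat flux.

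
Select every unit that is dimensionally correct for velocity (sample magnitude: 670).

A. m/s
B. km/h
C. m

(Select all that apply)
A, B

velocity has SI base units: m / s

Checking each option against m / s:
  A. m/s: ✓ matches
  B. km/h: ✓ matches
  C. m: ✗ does not match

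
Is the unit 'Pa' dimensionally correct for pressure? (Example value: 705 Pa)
Yes

pressure has SI base units: kg / (m * s^2)
Pa reduces to the same SI base units, so it is a valid unit for pressure.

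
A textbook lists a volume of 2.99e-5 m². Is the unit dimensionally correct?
No

volume has SI base units: m^3
m² does NOT reduce to m^3; a valid unit for volume would be e.g. m³.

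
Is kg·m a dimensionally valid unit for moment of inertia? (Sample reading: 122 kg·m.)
No

moment of inertia has SI base units: kg * m^2
kg·m does NOT reduce to kg * m^2; a valid unit for moment of inertia would be e.g. kg·m².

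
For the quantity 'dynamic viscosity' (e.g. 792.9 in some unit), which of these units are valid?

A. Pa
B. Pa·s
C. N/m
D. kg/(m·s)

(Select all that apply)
B, D

dynamic viscosity has SI base units: kg / (m * s)

Checking each option against kg / (m * s):
  A. Pa: ✗ does not match
  B. Pa·s: ✓ matches
  C. N/m: ✗ does not match
  D. kg/(m·s): ✓ matches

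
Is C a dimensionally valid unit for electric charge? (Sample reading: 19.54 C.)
Yes

electric charge has SI base units: A * s
C reduces to the same SI base units, so it is a valid unit for electric charge.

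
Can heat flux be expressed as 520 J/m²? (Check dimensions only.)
No

heat flux has SI base units: kg / s^3
J/m² does NOT reduce to kg / s^3; a valid unit for heat flux would be e.g. W/m².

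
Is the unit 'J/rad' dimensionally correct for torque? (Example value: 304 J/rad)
Yes

torque has SI base units: kg * m^2 / s^2
J/rad reduces to the same SI base units, so it is a valid unit for torque.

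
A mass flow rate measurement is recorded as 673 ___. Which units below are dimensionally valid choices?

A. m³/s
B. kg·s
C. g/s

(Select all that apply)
C

mass flow rate has SI base units: kg / s

Checking each option against kg / s:
  A. m³/s: ✗ does not match
  B. kg·s: ✗ does not match
  C. g/s: ✓ matches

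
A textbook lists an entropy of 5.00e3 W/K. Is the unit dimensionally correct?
No

entropy has SI base units: kg * m^2 / (s^2 * K)
W/K does NOT reduce to kg * m^2 / (s^2 * K); a valid unit for entropy would be e.g. J/K.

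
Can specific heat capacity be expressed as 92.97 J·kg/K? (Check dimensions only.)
No

specific heat capacity has SI base units: m^2 / (s^2 * K)
J·kg/K does NOT reduce to m^2 / (s^2 * K); a valid unit for specific heat capacity would be e.g. J/(kg·K).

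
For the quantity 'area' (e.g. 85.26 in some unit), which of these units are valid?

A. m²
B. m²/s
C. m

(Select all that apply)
A

area has SI base units: m^2

Checking each option against m^2:
  A. m²: ✓ matches
  B. m²/s: ✗ does not match
  C. m: ✗ does not match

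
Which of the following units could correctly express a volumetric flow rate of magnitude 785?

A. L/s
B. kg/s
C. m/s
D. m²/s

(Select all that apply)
A

volumetric flow rate has SI base units: m^3 / s

Checking each option against m^3 / s:
  A. L/s: ✓ matches
  B. kg/s: ✗ does not match
  C. m/s: ✗ does not match
  D. m²/s: ✗ does not match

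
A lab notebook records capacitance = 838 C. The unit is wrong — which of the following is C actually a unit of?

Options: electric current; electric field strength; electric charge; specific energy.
electric charge

capacitance should have units dimensionally equivalent to A^2 * s^4 / (kg * m^2) (e.g. F).
The given unit 'C' reduces to A * s. Of the listed options, that is the dimensionality of electric charge.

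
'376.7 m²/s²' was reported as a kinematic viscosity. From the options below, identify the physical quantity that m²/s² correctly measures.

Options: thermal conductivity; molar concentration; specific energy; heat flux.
specific energy

kinematic viscosity should have units dimensionally equivalent to m^2 / s (e.g. m²/s).
The given unit 'm²/s²' reduces to m^2 / s^2. Of the listed options, that is the dimensionality of specific energy.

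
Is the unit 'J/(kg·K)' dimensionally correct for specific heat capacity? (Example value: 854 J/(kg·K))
Yes

specific heat capacity has SI base units: m^2 / (s^2 * K)
J/(kg·K) reduces to the same SI base units, so it is a valid unit for specific heat capacity.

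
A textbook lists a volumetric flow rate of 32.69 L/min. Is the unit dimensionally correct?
Yes

volumetric flow rate has SI base units: m^3 / s
L/min reduces to the same SI base units, so it is a valid unit for volumetric flow rate.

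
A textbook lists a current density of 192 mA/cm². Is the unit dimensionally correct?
Yes

current density has SI base units: A / m^2
mA/cm² reduces to the same SI base units, so it is a valid unit for current density.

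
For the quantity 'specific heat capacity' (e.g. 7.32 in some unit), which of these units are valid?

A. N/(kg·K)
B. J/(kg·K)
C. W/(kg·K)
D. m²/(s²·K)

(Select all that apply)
B, D

specific heat capacity has SI base units: m^2 / (s^2 * K)

Checking each option against m^2 / (s^2 * K):
  A. N/(kg·K): ✗ does not match
  B. J/(kg·K): ✓ matches
  C. W/(kg·K): ✗ does not match
  D. m²/(s²·K): ✓ matches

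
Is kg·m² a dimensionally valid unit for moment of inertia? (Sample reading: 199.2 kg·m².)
Yes

moment of inertia has SI base units: kg * m^2
kg·m² reduces to the same SI base units, so it is a valid unit for moment of inertia.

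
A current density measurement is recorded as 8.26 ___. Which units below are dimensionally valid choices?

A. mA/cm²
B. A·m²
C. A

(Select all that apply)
A

current density has SI base units: A / m^2

Checking each option against A / m^2:
  A. mA/cm²: ✓ matches
  B. A·m²: ✗ does not match
  C. A: ✗ does not match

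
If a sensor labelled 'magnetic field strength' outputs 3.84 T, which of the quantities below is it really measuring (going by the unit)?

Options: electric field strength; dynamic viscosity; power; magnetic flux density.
magnetic flux density

magnetic field strength should have units dimensionally equivalent to A / m (e.g. A/m).
The given unit 'T' reduces to kg / (A * s^2). Of the listed options, that is the dimensionality of magnetic flux density.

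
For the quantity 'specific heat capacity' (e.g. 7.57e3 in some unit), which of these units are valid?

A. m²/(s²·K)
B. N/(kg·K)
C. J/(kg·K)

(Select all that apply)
A, C

specific heat capacity has SI base units: m^2 / (s^2 * K)

Checking each option against m^2 / (s^2 * K):
  A. m²/(s²·K): ✓ matches
  B. N/(kg·K): ✗ does not match
  C. J/(kg·K): ✓ matches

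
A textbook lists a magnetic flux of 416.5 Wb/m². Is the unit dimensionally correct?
No

magnetic flux has SI base units: kg * m^2 / (A * s^2)
Wb/m² does NOT reduce to kg * m^2 / (A * s^2); a valid unit for magnetic flux would be e.g. Wb.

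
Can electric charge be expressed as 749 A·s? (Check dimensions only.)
Yes

electric charge has SI base units: A * s
A·s reduces to the same SI base units, so it is a valid unit for electric charge.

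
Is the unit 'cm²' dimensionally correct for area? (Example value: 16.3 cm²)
Yes

area has SI base units: m^2
cm² reduces to the same SI base units, so it is a valid unit for area.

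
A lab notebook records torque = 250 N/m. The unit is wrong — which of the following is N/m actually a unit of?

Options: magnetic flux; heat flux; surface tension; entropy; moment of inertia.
surface tension

torque should have units dimensionally equivalent to kg * m^2 / s^2 (e.g. N·m).
The given unit 'N/m' reduces to kg / s^2. Of the listed options, that is the dimensionality of surface tension.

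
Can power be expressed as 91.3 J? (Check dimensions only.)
No

power has SI base units: kg * m^2 / s^3
J does NOT reduce to kg * m^2 / s^3; a valid unit for power would be e.g. W.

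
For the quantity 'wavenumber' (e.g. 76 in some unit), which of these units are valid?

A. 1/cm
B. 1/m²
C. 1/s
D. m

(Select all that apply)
A

wavenumber has SI base units: 1 / m

Checking each option against 1 / m:
  A. 1/cm: ✓ matches
  B. 1/m²: ✗ does not match
  C. 1/s: ✗ does not match
  D. m: ✗ does not match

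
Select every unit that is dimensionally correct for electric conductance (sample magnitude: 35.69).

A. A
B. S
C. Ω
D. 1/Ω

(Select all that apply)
B, D

electric conductance has SI base units: A^2 * s^3 / (kg * m^2)

Checking each option against A^2 * s^3 / (kg * m^2):
  A. A: ✗ does not match
  B. S: ✓ matches
  C. Ω: ✗ does not match
  D. 1/Ω: ✓ matches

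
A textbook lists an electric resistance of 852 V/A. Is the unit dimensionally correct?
Yes

electric resistance has SI base units: kg * m^2 / (A^2 * s^3)
V/A reduces to the same SI base units, so it is a valid unit for electric resistance.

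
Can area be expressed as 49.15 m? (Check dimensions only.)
No

area has SI base units: m^2
m does NOT reduce to m^2; a valid unit for area would be e.g. m².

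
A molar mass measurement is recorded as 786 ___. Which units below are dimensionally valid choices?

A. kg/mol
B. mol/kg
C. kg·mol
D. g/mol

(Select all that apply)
A, D

molar mass has SI base units: kg / mol

Checking each option against kg / mol:
  A. kg/mol: ✓ matches
  B. mol/kg: ✗ does not match
  C. kg·mol: ✗ does not match
  D. g/mol: ✓ matches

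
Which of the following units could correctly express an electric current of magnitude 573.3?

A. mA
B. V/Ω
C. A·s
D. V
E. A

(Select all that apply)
A, B, E

electric current has SI base units: A

Checking each option against A:
  A. mA: ✓ matches
  B. V/Ω: ✓ matches
  C. A·s: ✗ does not match
  D. V: ✗ does not match
  E. A: ✓ matches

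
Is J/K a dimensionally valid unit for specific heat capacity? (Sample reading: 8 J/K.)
No

specific heat capacity has SI base units: m^2 / (s^2 * K)
J/K does NOT reduce to m^2 / (s^2 * K); a valid unit for specific heat capacity would be e.g. J/(kg·K).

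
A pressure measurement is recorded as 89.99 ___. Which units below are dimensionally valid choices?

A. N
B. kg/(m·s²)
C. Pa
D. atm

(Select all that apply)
B, C, D

pressure has SI base units: kg / (m * s^2)

Checking each option against kg / (m * s^2):
  A. N: ✗ does not match
  B. kg/(m·s²): ✓ matches
  C. Pa: ✓ matches
  D. atm: ✓ matches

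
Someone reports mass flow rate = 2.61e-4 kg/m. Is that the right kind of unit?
No

mass flow rate has SI base units: kg / s
kg/m does NOT reduce to kg / s; a valid unit for mass flow rate would be e.g. kg/s.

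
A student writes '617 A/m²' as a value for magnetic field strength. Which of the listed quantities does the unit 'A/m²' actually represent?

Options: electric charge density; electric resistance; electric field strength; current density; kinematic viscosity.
current density

magnetic field strength should have units dimensionally equivalent to A / m (e.g. A/m).
The given unit 'A/m²' reduces to A / m^2. Of the listed options, that is the dimensionality of current density.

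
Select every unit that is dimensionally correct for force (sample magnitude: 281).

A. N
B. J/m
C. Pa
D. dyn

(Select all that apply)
A, B, D

force has SI base units: kg * m / s^2

Checking each option against kg * m / s^2:
  A. N: ✓ matches
  B. J/m: ✓ matches
  C. Pa: ✗ does not match
  D. dyn: ✓ matches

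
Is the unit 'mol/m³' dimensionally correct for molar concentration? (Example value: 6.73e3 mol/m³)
Yes

molar concentration has SI base units: mol / m^3
mol/m³ reduces to the same SI base units, so it is a valid unit for molar concentration.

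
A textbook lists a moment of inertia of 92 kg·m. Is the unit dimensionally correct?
No

moment of inertia has SI base units: kg * m^2
kg·m does NOT reduce to kg * m^2; a valid unit for moment of inertia would be e.g. kg·m².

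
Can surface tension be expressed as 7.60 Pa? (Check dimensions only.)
No

surface tension has SI base units: kg / s^2
Pa does NOT reduce to kg / s^2; a valid unit for surface tension would be e.g. N/m.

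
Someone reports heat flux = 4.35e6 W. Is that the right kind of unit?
No

heat flux has SI base units: kg / s^3
W does NOT reduce to kg / s^3; a valid unit for heat flux would be e.g. W/m².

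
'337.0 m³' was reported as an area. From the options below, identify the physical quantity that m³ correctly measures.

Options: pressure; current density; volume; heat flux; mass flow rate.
volume

area should have units dimensionally equivalent to m^2 (e.g. m²).
The given unit 'm³' reduces to m^3. Of the listed options, that is the dimensionality of volume.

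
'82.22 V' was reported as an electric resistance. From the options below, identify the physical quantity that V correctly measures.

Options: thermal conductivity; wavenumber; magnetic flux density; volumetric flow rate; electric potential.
electric potential

electric resistance should have units dimensionally equivalent to kg * m^2 / (A^2 * s^3) (e.g. Ω).
The given unit 'V' reduces to kg * m^2 / (A * s^3). Of the listed options, that is the dimensionality of electric potential.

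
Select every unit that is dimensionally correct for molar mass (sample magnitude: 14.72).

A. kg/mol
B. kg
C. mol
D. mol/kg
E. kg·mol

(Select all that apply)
A

molar mass has SI base units: kg / mol

Checking each option against kg / mol:
  A. kg/mol: ✓ matches
  B. kg: ✗ does not match
  C. mol: ✗ does not match
  D. mol/kg: ✗ does not match
  E. kg·mol: ✗ does not match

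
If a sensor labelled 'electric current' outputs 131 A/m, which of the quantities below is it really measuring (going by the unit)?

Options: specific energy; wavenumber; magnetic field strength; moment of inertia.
magnetic field strength

electric current should have units dimensionally equivalent to A (e.g. A).
The given unit 'A/m' reduces to A / m. Of the listed options, that is the dimensionality of magnetic field strength.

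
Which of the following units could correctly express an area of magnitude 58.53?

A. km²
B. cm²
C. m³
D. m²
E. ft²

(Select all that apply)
A, B, D, E

area has SI base units: m^2

Checking each option against m^2:
  A. km²: ✓ matches
  B. cm²: ✓ matches
  C. m³: ✗ does not match
  D. m²: ✓ matches
  E. ft²: ✓ matches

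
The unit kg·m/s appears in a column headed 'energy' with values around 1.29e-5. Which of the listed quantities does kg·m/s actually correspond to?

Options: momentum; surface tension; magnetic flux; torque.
momentum

energy should have units dimensionally equivalent to kg * m^2 / s^2 (e.g. J).
The given unit 'kg·m/s' reduces to kg * m / s. Of the listed options, that is the dimensionality of momentum.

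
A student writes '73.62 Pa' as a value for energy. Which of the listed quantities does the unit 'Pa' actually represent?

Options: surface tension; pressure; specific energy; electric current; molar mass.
pressure

energy should have units dimensionally equivalent to kg * m^2 / s^2 (e.g. J).
The given unit 'Pa' reduces to kg / (m * s^2). Of the listed options, that is the dimensionality of pressure.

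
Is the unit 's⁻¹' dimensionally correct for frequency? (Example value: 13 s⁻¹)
Yes

frequency has SI base units: 1 / s
s⁻¹ reduces to the same SI base units, so it is a valid unit for frequency.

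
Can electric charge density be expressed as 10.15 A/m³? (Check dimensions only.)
No

electric charge density has SI base units: A * s / m^3
A/m³ does NOT reduce to A * s / m^3; a valid unit for electric charge density would be e.g. C/m³.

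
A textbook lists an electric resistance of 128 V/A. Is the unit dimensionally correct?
Yes

electric resistance has SI base units: kg * m^2 / (A^2 * s^3)
V/A reduces to the same SI base units, so it is a valid unit for electric resistance.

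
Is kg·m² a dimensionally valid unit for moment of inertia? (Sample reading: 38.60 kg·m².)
Yes

moment of inertia has SI base units: kg * m^2
kg·m² reduces to the same SI base units, so it is a valid unit for moment of inertia.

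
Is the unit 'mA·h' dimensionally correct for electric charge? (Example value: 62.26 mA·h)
Yes

electric charge has SI base units: A * s
mA·h reduces to the same SI base units, so it is a valid unit for electric charge.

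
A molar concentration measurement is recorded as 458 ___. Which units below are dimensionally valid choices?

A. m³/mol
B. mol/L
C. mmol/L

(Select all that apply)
B, C

molar concentration has SI base units: mol / m^3

Checking each option against mol / m^3:
  A. m³/mol: ✗ does not match
  B. mol/L: ✓ matches
  C. mmol/L: ✓ matches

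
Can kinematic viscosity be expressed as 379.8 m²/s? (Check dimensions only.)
Yes

kinematic viscosity has SI base units: m^2 / s
m²/s reduces to the same SI base units, so it is a valid unit for kinematic viscosity.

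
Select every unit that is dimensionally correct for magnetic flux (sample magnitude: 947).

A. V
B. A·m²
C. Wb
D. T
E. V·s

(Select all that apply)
C, E

magnetic flux has SI base units: kg * m^2 / (A * s^2)

Checking each option against kg * m^2 / (A * s^2):
  A. V: ✗ does not match
  B. A·m²: ✗ does not match
  C. Wb: ✓ matches
  D. T: ✗ does not match
  E. V·s: ✓ matches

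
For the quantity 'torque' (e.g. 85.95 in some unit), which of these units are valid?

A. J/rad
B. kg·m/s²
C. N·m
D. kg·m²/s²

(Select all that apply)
A, C, D

torque has SI base units: kg * m^2 / s^2

Checking each option against kg * m^2 / s^2:
  A. J/rad: ✓ matches
  B. kg·m/s²: ✗ does not match
  C. N·m: ✓ matches
  D. kg·m²/s²: ✓ matches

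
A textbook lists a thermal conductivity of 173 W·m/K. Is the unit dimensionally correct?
No

thermal conductivity has SI base units: kg * m / (s^3 * K)
W·m/K does NOT reduce to kg * m / (s^3 * K); a valid unit for thermal conductivity would be e.g. W/(m·K).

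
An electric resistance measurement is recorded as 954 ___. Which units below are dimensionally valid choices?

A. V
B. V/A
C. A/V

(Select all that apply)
B

electric resistance has SI base units: kg * m^2 / (A^2 * s^3)

Checking each option against kg * m^2 / (A^2 * s^3):
  A. V: ✗ does not match
  B. V/A: ✓ matches
  C. A/V: ✗ does not match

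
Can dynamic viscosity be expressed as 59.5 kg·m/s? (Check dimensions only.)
No

dynamic viscosity has SI base units: kg / (m * s)
kg·m/s does NOT reduce to kg / (m * s); a valid unit for dynamic viscosity would be e.g. Pa·s.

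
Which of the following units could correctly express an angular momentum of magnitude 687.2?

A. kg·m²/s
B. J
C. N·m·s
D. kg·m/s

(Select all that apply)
A, C

angular momentum has SI base units: kg * m^2 / s

Checking each option against kg * m^2 / s:
  A. kg·m²/s: ✓ matches
  B. J: ✗ does not match
  C. N·m·s: ✓ matches
  D. kg·m/s: ✗ does not match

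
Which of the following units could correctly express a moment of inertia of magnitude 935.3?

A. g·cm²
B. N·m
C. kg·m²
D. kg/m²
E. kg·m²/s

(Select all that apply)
A, C

moment of inertia has SI base units: kg * m^2

Checking each option against kg * m^2:
  A. g·cm²: ✓ matches
  B. N·m: ✗ does not match
  C. kg·m²: ✓ matches
  D. kg/m²: ✗ does not match
  E. kg·m²/s: ✗ does not match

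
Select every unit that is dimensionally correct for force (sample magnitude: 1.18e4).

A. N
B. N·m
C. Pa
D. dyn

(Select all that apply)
A, D

force has SI base units: kg * m / s^2

Checking each option against kg * m / s^2:
  A. N: ✓ matches
  B. N·m: ✗ does not match
  C. Pa: ✗ does not match
  D. dyn: ✓ matches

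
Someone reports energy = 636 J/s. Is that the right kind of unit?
No

energy has SI base units: kg * m^2 / s^2
J/s does NOT reduce to kg * m^2 / s^2; a valid unit for energy would be e.g. J.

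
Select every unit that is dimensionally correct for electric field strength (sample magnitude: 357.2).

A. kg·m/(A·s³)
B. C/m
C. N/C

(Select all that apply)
A, C

electric field strength has SI base units: kg * m / (A * s^3)

Checking each option against kg * m / (A * s^3):
  A. kg·m/(A·s³): ✓ matches
  B. C/m: ✗ does not match
  C. N/C: ✓ matches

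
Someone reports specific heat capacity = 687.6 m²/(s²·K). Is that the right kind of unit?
Yes

specific heat capacity has SI base units: m^2 / (s^2 * K)
m²/(s²·K) reduces to the same SI base units, so it is a valid unit for specific heat capacity.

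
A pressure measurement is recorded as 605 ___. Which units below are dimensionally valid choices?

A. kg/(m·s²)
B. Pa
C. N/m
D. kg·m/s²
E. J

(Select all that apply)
A, B

pressure has SI base units: kg / (m * s^2)

Checking each option against kg / (m * s^2):
  A. kg/(m·s²): ✓ matches
  B. Pa: ✓ matches
  C. N/m: ✗ does not match
  D. kg·m/s²: ✗ does not match
  E. J: ✗ does not match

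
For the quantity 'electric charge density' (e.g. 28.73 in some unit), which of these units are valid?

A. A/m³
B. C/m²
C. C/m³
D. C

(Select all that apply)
C

electric charge density has SI base units: A * s / m^3

Checking each option against A * s / m^3:
  A. A/m³: ✗ does not match
  B. C/m²: ✗ does not match
  C. C/m³: ✓ matches
  D. C: ✗ does not match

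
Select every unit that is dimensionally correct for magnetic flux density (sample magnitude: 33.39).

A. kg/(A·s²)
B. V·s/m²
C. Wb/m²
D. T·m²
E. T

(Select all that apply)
A, B, C, E

magnetic flux density has SI base units: kg / (A * s^2)

Checking each option against kg / (A * s^2):
  A. kg/(A·s²): ✓ matches
  B. V·s/m²: ✓ matches
  C. Wb/m²: ✓ matches
  D. T·m²: ✗ does not match
  E. T: ✓ matches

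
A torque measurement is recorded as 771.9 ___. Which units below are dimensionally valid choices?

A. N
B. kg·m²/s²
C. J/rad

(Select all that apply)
B, C

torque has SI base units: kg * m^2 / s^2

Checking each option against kg * m^2 / s^2:
  A. N: ✗ does not match
  B. kg·m²/s²: ✓ matches
  C. J/rad: ✓ matches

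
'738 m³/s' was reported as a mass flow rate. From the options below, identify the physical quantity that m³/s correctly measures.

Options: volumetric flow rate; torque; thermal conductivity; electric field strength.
volumetric flow rate

mass flow rate should have units dimensionally equivalent to kg / s (e.g. kg/s).
The given unit 'm³/s' reduces to m^3 / s. Of the listed options, that is the dimensionality of volumetric flow rate.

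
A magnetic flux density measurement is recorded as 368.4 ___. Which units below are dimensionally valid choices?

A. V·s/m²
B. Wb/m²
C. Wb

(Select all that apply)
A, B

magnetic flux density has SI base units: kg / (A * s^2)

Checking each option against kg / (A * s^2):
  A. V·s/m²: ✓ matches
  B. Wb/m²: ✓ matches
  C. Wb: ✗ does not match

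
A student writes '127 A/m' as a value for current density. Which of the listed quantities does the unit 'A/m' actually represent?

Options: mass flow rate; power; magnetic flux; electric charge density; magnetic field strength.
magnetic field strength

current density should have units dimensionally equivalent to A / m^2 (e.g. A/m²).
The given unit 'A/m' reduces to A / m. Of the listed options, that is the dimensionality of magnetic field strength.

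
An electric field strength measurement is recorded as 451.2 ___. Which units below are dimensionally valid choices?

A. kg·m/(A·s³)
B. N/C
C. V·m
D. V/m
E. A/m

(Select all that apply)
A, B, D

electric field strength has SI base units: kg * m / (A * s^3)

Checking each option against kg * m / (A * s^3):
  A. kg·m/(A·s³): ✓ matches
  B. N/C: ✓ matches
  C. V·m: ✗ does not match
  D. V/m: ✓ matches
  E. A/m: ✗ does not match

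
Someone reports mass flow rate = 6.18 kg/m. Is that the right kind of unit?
No

mass flow rate has SI base units: kg / s
kg/m does NOT reduce to kg / s; a valid unit for mass flow rate would be e.g. kg/s.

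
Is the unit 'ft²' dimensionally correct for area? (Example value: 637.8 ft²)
Yes

area has SI base units: m^2
ft² reduces to the same SI base units, so it is a valid unit for area.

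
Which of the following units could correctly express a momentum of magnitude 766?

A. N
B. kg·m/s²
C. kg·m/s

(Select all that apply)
C

momentum has SI base units: kg * m / s

Checking each option against kg * m / s:
  A. N: ✗ does not match
  B. kg·m/s²: ✗ does not match
  C. kg·m/s: ✓ matches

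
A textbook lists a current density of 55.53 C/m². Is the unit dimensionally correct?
No

current density has SI base units: A / m^2
C/m² does NOT reduce to A / m^2; a valid unit for current density would be e.g. A/m².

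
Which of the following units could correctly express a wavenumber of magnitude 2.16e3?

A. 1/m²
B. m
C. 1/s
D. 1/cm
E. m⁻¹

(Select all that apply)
D, E

wavenumber has SI base units: 1 / m

Checking each option against 1 / m:
  A. 1/m²: ✗ does not match
  B. m: ✗ does not match
  C. 1/s: ✗ does not match
  D. 1/cm: ✓ matches
  E. m⁻¹: ✓ matches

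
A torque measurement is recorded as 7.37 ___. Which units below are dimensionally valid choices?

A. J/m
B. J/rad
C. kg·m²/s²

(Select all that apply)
B, C

torque has SI base units: kg * m^2 / s^2

Checking each option against kg * m^2 / s^2:
  A. J/m: ✗ does not match
  B. J/rad: ✓ matches
  C. kg·m²/s²: ✓ matches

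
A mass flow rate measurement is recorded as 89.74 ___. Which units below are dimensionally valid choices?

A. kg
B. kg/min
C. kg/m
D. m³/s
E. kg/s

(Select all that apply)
B, E

mass flow rate has SI base units: kg / s

Checking each option against kg / s:
  A. kg: ✗ does not match
  B. kg/min: ✓ matches
  C. kg/m: ✗ does not match
  D. m³/s: ✗ does not match
  E. kg/s: ✓ matches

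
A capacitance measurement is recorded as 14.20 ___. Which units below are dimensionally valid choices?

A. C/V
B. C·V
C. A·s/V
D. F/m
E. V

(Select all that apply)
A, C

capacitance has SI base units: A^2 * s^4 / (kg * m^2)

Checking each option against A^2 * s^4 / (kg * m^2):
  A. C/V: ✓ matches
  B. C·V: ✗ does not match
  C. A·s/V: ✓ matches
  D. F/m: ✗ does not match
  E. V: ✗ does not match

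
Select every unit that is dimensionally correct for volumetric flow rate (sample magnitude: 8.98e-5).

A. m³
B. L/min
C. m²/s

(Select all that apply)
B

volumetric flow rate has SI base units: m^3 / s

Checking each option against m^3 / s:
  A. m³: ✗ does not match
  B. L/min: ✓ matches
  C. m²/s: ✗ does not match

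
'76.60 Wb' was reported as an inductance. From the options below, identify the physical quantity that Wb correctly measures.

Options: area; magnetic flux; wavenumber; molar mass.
magnetic flux

inductance should have units dimensionally equivalent to kg * m^2 / (A^2 * s^2) (e.g. H).
The given unit 'Wb' reduces to kg * m^2 / (A * s^2). Of the listed options, that is the dimensionality of magnetic flux.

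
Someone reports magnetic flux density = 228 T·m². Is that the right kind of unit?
No

magnetic flux density has SI base units: kg / (A * s^2)
T·m² does NOT reduce to kg / (A * s^2); a valid unit for magnetic flux density would be e.g. T.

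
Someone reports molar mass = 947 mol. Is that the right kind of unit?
No

molar mass has SI base units: kg / mol
mol does NOT reduce to kg / mol; a valid unit for molar mass would be e.g. kg/mol.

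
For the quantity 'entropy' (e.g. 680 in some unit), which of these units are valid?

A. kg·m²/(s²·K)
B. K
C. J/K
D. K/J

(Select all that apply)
A, C

entropy has SI base units: kg * m^2 / (s^2 * K)

Checking each option against kg * m^2 / (s^2 * K):
  A. kg·m²/(s²·K): ✓ matches
  B. K: ✗ does not match
  C. J/K: ✓ matches
  D. K/J: ✗ does not match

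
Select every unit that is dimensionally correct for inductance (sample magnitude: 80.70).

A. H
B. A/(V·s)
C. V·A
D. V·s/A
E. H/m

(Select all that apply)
A, D

inductance has SI base units: kg * m^2 / (A^2 * s^2)

Checking each option against kg * m^2 / (A^2 * s^2):
  A. H: ✓ matches
  B. A/(V·s): ✗ does not match
  C. V·A: ✗ does not match
  D. V·s/A: ✓ matches
  E. H/m: ✗ does not match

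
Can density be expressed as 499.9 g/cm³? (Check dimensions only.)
Yes

density has SI base units: kg / m^3
g/cm³ reduces to the same SI base units, so it is a valid unit for density.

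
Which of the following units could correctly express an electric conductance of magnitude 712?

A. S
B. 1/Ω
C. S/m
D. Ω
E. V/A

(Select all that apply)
A, B

electric conductance has SI base units: A^2 * s^3 / (kg * m^2)

Checking each option against A^2 * s^3 / (kg * m^2):
  A. S: ✓ matches
  B. 1/Ω: ✓ matches
  C. S/m: ✗ does not match
  D. Ω: ✗ does not match
  E. V/A: ✗ does not match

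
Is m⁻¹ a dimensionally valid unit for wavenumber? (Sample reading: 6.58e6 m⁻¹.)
Yes

wavenumber has SI base units: 1 / m
m⁻¹ reduces to the same SI base units, so it is a valid unit for wavenumber.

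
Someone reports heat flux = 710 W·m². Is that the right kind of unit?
No

heat flux has SI base units: kg / s^3
W·m² does NOT reduce to kg / s^3; a valid unit for heat flux would be e.g. W/m².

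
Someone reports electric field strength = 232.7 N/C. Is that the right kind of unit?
Yes

electric field strength has SI base units: kg * m / (A * s^3)
N/C reduces to the same SI base units, so it is a valid unit for electric field strength.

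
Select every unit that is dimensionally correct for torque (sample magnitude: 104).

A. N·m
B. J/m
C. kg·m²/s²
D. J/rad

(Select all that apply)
A, C, D

torque has SI base units: kg * m^2 / s^2

Checking each option against kg * m^2 / s^2:
  A. N·m: ✓ matches
  B. J/m: ✗ does not match
  C. kg·m²/s²: ✓ matches
  D. J/rad: ✓ matches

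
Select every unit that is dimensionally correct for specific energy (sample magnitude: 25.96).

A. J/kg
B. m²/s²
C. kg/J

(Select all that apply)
A, B

specific energy has SI base units: m^2 / s^2

Checking each option against m^2 / s^2:
  A. J/kg: ✓ matches
  B. m²/s²: ✓ matches
  C. kg/J: ✗ does not match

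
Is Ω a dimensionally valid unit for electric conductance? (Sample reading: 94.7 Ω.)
No

electric conductance has SI base units: A^2 * s^3 / (kg * m^2)
Ω does NOT reduce to A^2 * s^3 / (kg * m^2); a valid unit for electric conductance would be e.g. S.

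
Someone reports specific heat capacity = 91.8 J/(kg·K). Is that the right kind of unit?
Yes

specific heat capacity has SI base units: m^2 / (s^2 * K)
J/(kg·K) reduces to the same SI base units, so it is a valid unit for specific heat capacity.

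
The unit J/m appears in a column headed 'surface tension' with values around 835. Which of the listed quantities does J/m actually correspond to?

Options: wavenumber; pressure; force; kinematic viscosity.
force

surface tension should have units dimensionally equivalent to kg / s^2 (e.g. N/m).
The given unit 'J/m' reduces to kg * m / s^2. Of the listed options, that is the dimensionality of force.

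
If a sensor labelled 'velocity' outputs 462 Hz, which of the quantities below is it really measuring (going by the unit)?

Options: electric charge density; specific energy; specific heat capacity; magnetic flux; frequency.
frequency

velocity should have units dimensionally equivalent to m / s (e.g. m/s).
The given unit 'Hz' reduces to 1 / s. Of the listed options, that is the dimensionality of frequency.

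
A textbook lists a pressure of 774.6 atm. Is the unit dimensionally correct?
Yes

pressure has SI base units: kg / (m * s^2)
atm reduces to the same SI base units, so it is a valid unit for pressure.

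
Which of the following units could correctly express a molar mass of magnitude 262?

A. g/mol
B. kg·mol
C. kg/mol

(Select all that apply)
A, C

molar mass has SI base units: kg / mol

Checking each option against kg / mol:
  A. g/mol: ✓ matches
  B. kg·mol: ✗ does not match
  C. kg/mol: ✓ matches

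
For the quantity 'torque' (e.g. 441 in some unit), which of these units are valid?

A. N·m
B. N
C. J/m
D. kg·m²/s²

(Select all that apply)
A, D

torque has SI base units: kg * m^2 / s^2

Checking each option against kg * m^2 / s^2:
  A. N·m: ✓ matches
  B. N: ✗ does not match
  C. J/m: ✗ does not match
  D. kg·m²/s²: ✓ matches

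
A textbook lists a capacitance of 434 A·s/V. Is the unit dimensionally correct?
Yes

capacitance has SI base units: A^2 * s^4 / (kg * m^2)
A·s/V reduces to the same SI base units, so it is a valid unit for capacitance.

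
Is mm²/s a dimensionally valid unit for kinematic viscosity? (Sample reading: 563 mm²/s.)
Yes

kinematic viscosity has SI base units: m^2 / s
mm²/s reduces to the same SI base units, so it is a valid unit for kinematic viscosity.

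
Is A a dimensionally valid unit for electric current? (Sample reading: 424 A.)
Yes

electric current has SI base units: A
A reduces to the same SI base units, so it is a valid unit for electric current.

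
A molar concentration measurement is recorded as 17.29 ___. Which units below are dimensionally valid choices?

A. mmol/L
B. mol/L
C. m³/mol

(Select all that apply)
A, B

molar concentration has SI base units: mol / m^3

Checking each option against mol / m^3:
  A. mmol/L: ✓ matches
  B. mol/L: ✓ matches
  C. m³/mol: ✗ does not match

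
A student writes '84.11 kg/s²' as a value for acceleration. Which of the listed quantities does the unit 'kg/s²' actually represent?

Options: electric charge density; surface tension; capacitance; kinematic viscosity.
surface tension

acceleration should have units dimensionally equivalent to m / s^2 (e.g. m/s²).
The given unit 'kg/s²' reduces to kg / s^2. Of the listed options, that is the dimensionality of surface tension.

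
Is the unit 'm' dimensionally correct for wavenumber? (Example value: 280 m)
No

wavenumber has SI base units: 1 / m
m does NOT reduce to 1 / m; a valid unit for wavenumber would be e.g. 1/m.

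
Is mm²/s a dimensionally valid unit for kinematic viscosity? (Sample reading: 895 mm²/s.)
Yes

kinematic viscosity has SI base units: m^2 / s
mm²/s reduces to the same SI base units, so it is a valid unit for kinematic viscosity.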